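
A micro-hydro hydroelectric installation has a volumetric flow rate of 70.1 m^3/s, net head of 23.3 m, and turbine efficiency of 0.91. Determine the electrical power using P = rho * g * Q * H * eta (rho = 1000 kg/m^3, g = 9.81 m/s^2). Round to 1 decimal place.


Apply the hydropower formula P = rho * g * Q * H * eta
rho * g = 1000 * 9.81 = 9810.0
P = 9810.0 * 70.1 * 23.3 * 0.91
P = 14580900.2 W

14580900.2


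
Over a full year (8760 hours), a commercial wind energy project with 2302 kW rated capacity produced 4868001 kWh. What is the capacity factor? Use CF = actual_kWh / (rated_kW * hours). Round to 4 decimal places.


Capacity factor = actual output / maximum possible output
Maximum possible = rated * hours = 2302 * 8760 = 20165520 kWh
CF = 4868001 / 20165520
CF = 0.2414

0.2414


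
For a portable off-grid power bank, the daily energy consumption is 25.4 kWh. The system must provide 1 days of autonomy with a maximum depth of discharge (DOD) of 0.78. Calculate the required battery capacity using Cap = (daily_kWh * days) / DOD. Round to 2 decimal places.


Total energy needed = daily * days = 25.4 * 1 = 25.4 kWh
Account for depth of discharge:
  Cap = total_energy / DOD = 25.4 / 0.78
  Cap = 32.56 kWh

32.56


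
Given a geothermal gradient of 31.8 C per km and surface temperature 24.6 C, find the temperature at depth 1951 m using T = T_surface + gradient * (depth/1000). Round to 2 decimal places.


Convert depth to km: 1951 / 1000 = 1.951 km
Temperature increase = gradient * depth_km = 31.8 * 1.951 = 62.04 C
Temperature at depth = T_surface + delta_T = 24.6 + 62.04
T = 86.64 C

86.64


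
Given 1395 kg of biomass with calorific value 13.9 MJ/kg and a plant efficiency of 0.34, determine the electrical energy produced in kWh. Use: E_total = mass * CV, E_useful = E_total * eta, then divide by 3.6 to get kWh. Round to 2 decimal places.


Total energy = mass * CV = 1395 * 13.9 = 19390.5 MJ
Useful energy = total * eta = 19390.5 * 0.34 = 6592.77 MJ
Convert to kWh: 6592.77 / 3.6
Useful energy = 1831.33 kWh

1831.33


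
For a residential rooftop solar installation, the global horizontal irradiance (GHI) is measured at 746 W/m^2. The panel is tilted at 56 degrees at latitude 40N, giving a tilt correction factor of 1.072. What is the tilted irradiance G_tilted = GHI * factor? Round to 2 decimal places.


Identify the given values:
  GHI = 746 W/m^2, tilt correction factor = 1.072
Apply the formula G_tilted = GHI * factor:
  G_tilted = 746 * 1.072
  G_tilted = 799.71 W/m^2

799.71


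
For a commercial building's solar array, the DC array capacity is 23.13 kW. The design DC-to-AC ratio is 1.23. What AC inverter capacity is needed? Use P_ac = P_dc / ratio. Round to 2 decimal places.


The inverter AC capacity is determined by the DC/AC ratio.
Given: P_dc = 23.13 kW, DC/AC ratio = 1.23
P_ac = P_dc / ratio = 23.13 / 1.23
P_ac = 18.80 kW

18.80


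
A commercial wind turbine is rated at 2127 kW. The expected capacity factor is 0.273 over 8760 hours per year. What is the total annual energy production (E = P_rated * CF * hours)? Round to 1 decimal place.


Annual energy = rated_kW * capacity_factor * hours_per_year
Given: P_rated = 2127 kW, CF = 0.273, hours = 8760
E = 2127 * 0.273 * 8760
E = 5086678.0 kWh

5086678.0


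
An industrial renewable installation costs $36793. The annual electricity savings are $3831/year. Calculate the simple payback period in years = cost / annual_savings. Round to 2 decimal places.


Simple payback period = initial cost / annual savings
Payback = 36793 / 3831
Payback = 9.60 years

9.60


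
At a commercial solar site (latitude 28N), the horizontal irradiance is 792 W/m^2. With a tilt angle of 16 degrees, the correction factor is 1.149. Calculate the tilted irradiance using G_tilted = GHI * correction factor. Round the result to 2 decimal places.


Identify the given values:
  GHI = 792 W/m^2, tilt correction factor = 1.149
Apply the formula G_tilted = GHI * factor:
  G_tilted = 792 * 1.149
  G_tilted = 910.01 W/m^2

910.01


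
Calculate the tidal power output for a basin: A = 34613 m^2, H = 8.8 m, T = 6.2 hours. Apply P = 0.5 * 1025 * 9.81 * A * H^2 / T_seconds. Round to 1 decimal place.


Convert period to seconds: T = 6.2 * 3600 = 22320.0 s
H^2 = 8.8^2 = 77.44
P = 0.5 * rho * g * A * H^2 / T
P = 0.5 * 1025 * 9.81 * 34613 * 77.44 / 22320.0
P = 603772.4 W

603772.4


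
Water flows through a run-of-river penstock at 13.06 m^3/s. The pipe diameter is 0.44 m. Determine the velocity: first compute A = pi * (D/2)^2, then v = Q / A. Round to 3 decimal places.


Compute pipe cross-sectional area:
  A = pi * (D/2)^2 = pi * (0.44/2)^2 = 0.1521 m^2
Calculate velocity:
  v = Q / A = 13.06 / 0.1521
  v = 85.891 m/s

85.891


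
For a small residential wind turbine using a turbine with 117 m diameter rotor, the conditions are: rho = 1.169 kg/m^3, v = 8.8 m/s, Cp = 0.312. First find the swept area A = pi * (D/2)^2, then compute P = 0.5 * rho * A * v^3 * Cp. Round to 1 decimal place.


Step 1 -- Compute swept area:
  A = pi * (D/2)^2 = pi * (117/2)^2 = 10751.32 m^2
Step 2 -- Apply wind power equation:
  P = 0.5 * rho * A * v^3 * Cp
  v^3 = 8.8^3 = 681.472
  P = 0.5 * 1.169 * 10751.32 * 681.472 * 0.312
  P = 1336130.0 W

1336130.0


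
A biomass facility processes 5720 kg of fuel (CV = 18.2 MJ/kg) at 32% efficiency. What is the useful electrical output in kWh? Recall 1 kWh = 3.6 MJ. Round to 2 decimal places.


Total energy = mass * CV = 5720 * 18.2 = 104104.0 MJ
Useful energy = total * eta = 104104.0 * 0.32 = 33313.28 MJ
Convert to kWh: 33313.28 / 3.6
Useful energy = 9253.69 kWh

9253.69


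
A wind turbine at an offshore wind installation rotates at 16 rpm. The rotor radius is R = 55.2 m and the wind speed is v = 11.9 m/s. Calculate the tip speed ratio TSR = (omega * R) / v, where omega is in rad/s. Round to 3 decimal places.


Convert rotational speed to rad/s:
  omega = 16 * 2 * pi / 60 = 1.6755 rad/s
Compute tip speed:
  v_tip = omega * R = 1.6755 * 55.2 = 92.488 m/s
Tip speed ratio:
  TSR = v_tip / v_wind = 92.488 / 11.9 = 7.772

7.772


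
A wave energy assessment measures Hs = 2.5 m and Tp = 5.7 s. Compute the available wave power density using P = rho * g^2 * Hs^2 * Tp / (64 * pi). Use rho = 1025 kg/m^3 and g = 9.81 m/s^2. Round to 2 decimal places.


Apply wave power formula:
  g^2 = 9.81^2 = 96.2361
  Hs^2 = 2.5^2 = 6.25
  Numerator = rho * g^2 * Hs^2 * Tp = 1025 * 96.2361 * 6.25 * 5.7 = 3514121.34
  Denominator = 64 * pi = 201.0619
  P = 3514121.34 / 201.0619 = 17477.81 W/m

17477.81


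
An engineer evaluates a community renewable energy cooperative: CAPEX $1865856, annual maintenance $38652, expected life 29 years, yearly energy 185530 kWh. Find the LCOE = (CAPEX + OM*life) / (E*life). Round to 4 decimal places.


Total cost = CAPEX + OM * lifetime = 1865856 + 38652 * 29 = 1865856 + 1120908 = 2986764
Total generation = annual * lifetime = 185530 * 29 = 5380370 kWh
LCOE = 2986764 / 5380370
LCOE = 0.5551 $/kWh

0.5551


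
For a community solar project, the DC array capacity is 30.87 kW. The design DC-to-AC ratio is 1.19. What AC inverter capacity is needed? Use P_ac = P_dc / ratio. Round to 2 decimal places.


The inverter AC capacity is determined by the DC/AC ratio.
Given: P_dc = 30.87 kW, DC/AC ratio = 1.19
P_ac = P_dc / ratio = 30.87 / 1.19
P_ac = 25.94 kW

25.94


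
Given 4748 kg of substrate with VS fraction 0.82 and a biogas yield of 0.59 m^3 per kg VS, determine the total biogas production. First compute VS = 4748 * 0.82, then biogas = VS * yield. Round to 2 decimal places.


Compute volatile solids:
  VS = mass * VS_fraction = 4748 * 0.82 = 3893.36 kg
Calculate biogas volume:
  Biogas = VS * specific_yield = 3893.36 * 0.59
  Biogas = 2297.08 m^3

2297.08


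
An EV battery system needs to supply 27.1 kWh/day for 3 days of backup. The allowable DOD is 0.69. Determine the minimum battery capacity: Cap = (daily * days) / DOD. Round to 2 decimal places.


Total energy needed = daily * days = 27.1 * 3 = 81.3 kWh
Account for depth of discharge:
  Cap = total_energy / DOD = 81.3 / 0.69
  Cap = 117.83 kWh

117.83


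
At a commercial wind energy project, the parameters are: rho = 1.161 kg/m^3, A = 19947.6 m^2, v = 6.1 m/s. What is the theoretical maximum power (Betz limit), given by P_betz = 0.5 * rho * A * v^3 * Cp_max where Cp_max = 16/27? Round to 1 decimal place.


The Betz coefficient Cp_max = 16/27 = 0.5926
v^3 = 6.1^3 = 226.981
P_betz = 0.5 * rho * A * v^3 * Cp_max
P_betz = 0.5 * 1.161 * 19947.6 * 226.981 * 0.5926
P_betz = 1557537.8 W

1557537.8


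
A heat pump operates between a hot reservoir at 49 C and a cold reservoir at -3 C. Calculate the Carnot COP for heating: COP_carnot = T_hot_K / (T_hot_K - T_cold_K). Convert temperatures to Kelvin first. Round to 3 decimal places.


Convert to Kelvin:
  T_hot = 49 + 273.15 = 322.15 K
  T_cold = -3 + 273.15 = 270.15 K
Apply Carnot COP formula:
  COP = T_hot_K / (T_hot_K - T_cold_K) = 322.15 / 52.0
  COP = 6.195

6.195


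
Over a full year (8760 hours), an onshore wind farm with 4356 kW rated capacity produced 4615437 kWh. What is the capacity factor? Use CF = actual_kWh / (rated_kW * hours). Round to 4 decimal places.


Capacity factor = actual output / maximum possible output
Maximum possible = rated * hours = 4356 * 8760 = 38158560 kWh
CF = 4615437 / 38158560
CF = 0.1210

0.1210


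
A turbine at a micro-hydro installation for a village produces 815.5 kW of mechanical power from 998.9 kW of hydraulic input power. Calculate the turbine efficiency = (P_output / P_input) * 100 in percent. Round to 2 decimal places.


Turbine efficiency = (output power / input power) * 100
eta = (815.5 / 998.9) * 100
eta = 81.64%

81.64


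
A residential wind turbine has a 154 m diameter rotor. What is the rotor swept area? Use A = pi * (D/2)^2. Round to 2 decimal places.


Compute the rotor radius:
  r = D / 2 = 154 / 2 = 77.0 m
Calculate swept area:
  A = pi * r^2 = pi * 77.0^2
  A = 18626.50 m^2

18626.50


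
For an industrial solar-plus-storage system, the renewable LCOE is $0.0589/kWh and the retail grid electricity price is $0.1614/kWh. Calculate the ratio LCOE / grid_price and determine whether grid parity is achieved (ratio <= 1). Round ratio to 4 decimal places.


Compare LCOE to grid price:
  LCOE = $0.0589/kWh, Grid price = $0.1614/kWh
  Ratio = LCOE / grid_price = 0.0589 / 0.1614 = 0.3649
  Grid parity achieved (ratio <= 1)? yes

0.3649


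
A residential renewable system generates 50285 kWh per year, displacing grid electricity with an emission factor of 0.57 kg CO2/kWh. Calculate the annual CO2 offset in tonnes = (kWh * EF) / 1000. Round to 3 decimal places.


CO2 offset in kg = generation * emission_factor
CO2 offset = 50285 * 0.57 = 28662.45 kg
Convert to tonnes:
  CO2 offset = 28662.45 / 1000 = 28.662 tonnes

28.662


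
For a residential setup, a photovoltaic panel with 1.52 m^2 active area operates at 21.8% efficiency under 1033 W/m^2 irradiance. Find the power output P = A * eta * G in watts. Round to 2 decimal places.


Use the solar power formula P = A * eta * G.
Given: A = 1.52 m^2, eta = 0.218, G = 1033 W/m^2
P = 1.52 * 0.218 * 1033
P = 342.29 W

342.29


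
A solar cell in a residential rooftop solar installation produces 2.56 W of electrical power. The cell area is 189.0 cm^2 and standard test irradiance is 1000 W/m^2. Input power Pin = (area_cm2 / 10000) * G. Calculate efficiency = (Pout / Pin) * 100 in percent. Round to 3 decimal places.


First compute the input power:
  Pin = area_cm2 / 10000 * G = 189.0 / 10000 * 1000 = 18.9 W
Then compute efficiency:
  Efficiency = (Pout / Pin) * 100 = (2.56 / 18.9) * 100
  Efficiency = 13.545%

13.545


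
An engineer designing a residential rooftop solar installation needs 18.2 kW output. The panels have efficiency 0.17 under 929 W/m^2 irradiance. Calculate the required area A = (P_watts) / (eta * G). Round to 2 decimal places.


Convert target power to watts: P = 18.2 * 1000 = 18200.0 W
Compute denominator: eta * G = 0.17 * 929 = 157.93
Required area A = P / (eta * G) = 18200.0 / 157.93
A = 115.24 m^2

115.24


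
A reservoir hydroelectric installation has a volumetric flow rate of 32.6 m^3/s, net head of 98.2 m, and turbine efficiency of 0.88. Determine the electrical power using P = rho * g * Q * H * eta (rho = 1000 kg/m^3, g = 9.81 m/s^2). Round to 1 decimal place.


Apply the hydropower formula P = rho * g * Q * H * eta
rho * g = 1000 * 9.81 = 9810.0
P = 9810.0 * 32.6 * 98.2 * 0.88
P = 27636355.3 W

27636355.3


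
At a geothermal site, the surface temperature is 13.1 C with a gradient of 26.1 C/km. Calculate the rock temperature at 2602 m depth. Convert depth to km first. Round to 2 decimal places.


Convert depth to km: 2602 / 1000 = 2.602 km
Temperature increase = gradient * depth_km = 26.1 * 2.602 = 67.91 C
Temperature at depth = T_surface + delta_T = 13.1 + 67.91
T = 81.01 C

81.01


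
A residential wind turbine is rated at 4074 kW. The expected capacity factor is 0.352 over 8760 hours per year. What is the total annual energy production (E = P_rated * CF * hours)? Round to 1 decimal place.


Annual energy = rated_kW * capacity_factor * hours_per_year
Given: P_rated = 4074 kW, CF = 0.352, hours = 8760
E = 4074 * 0.352 * 8760
E = 12562260.5 kWh

12562260.5


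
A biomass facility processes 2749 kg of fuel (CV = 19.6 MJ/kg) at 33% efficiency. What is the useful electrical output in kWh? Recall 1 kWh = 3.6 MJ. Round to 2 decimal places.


Total energy = mass * CV = 2749 * 19.6 = 53880.4 MJ
Useful energy = total * eta = 53880.4 * 0.33 = 17780.53 MJ
Convert to kWh: 17780.53 / 3.6
Useful energy = 4939.04 kWh

4939.04


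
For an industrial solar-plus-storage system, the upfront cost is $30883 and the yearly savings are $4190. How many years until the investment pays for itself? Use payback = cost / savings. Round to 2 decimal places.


Simple payback period = initial cost / annual savings
Payback = 30883 / 4190
Payback = 7.37 years

7.37


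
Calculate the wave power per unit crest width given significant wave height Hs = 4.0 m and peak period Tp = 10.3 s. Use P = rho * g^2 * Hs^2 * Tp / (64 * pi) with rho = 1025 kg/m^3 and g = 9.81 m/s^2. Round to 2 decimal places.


Apply wave power formula:
  g^2 = 9.81^2 = 96.2361
  Hs^2 = 4.0^2 = 16.0
  Numerator = rho * g^2 * Hs^2 * Tp = 1025 * 96.2361 * 16.0 * 10.3 = 16256202.01
  Denominator = 64 * pi = 201.0619
  P = 16256202.01 / 201.0619 = 80851.72 W/m

80851.72


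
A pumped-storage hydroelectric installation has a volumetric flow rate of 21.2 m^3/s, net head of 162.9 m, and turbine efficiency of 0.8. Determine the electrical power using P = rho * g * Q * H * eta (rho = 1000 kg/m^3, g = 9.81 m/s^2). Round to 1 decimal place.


Apply the hydropower formula P = rho * g * Q * H * eta
rho * g = 1000 * 9.81 = 9810.0
P = 9810.0 * 21.2 * 162.9 * 0.8
P = 27102911.0 W

27102911.0


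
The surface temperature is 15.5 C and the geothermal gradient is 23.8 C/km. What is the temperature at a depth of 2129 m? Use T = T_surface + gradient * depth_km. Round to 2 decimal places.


Convert depth to km: 2129 / 1000 = 2.129 km
Temperature increase = gradient * depth_km = 23.8 * 2.129 = 50.67 C
Temperature at depth = T_surface + delta_T = 15.5 + 50.67
T = 66.17 C

66.17


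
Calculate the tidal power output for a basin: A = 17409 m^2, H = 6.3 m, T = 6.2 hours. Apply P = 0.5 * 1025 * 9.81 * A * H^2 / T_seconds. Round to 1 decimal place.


Convert period to seconds: T = 6.2 * 3600 = 22320.0 s
H^2 = 6.3^2 = 39.69
P = 0.5 * rho * g * A * H^2 / T
P = 0.5 * 1025 * 9.81 * 17409 * 39.69 / 22320.0
P = 155640.9 W

155640.9


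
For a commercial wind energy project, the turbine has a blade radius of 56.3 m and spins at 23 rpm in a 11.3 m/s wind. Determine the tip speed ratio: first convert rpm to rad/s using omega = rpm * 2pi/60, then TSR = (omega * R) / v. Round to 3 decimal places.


Convert rotational speed to rad/s:
  omega = 23 * 2 * pi / 60 = 2.4086 rad/s
Compute tip speed:
  v_tip = omega * R = 2.4086 * 56.3 = 135.602 m/s
Tip speed ratio:
  TSR = v_tip / v_wind = 135.602 / 11.3 = 12.000

12.000


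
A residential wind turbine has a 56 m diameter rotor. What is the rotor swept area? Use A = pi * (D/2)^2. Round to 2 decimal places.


Compute the rotor radius:
  r = D / 2 = 56 / 2 = 28.0 m
Calculate swept area:
  A = pi * r^2 = pi * 28.0^2
  A = 2463.01 m^2

2463.01


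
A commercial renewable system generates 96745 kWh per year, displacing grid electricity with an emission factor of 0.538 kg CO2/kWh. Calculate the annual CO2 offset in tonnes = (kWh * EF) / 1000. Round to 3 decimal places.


CO2 offset in kg = generation * emission_factor
CO2 offset = 96745 * 0.538 = 52048.81 kg
Convert to tonnes:
  CO2 offset = 52048.81 / 1000 = 52.049 tonnes

52.049


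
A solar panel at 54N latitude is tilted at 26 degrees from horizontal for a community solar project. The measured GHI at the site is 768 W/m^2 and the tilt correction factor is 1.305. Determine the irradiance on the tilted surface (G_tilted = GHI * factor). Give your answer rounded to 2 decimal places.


Identify the given values:
  GHI = 768 W/m^2, tilt correction factor = 1.305
Apply the formula G_tilted = GHI * factor:
  G_tilted = 768 * 1.305
  G_tilted = 1002.24 W/m^2

1002.24


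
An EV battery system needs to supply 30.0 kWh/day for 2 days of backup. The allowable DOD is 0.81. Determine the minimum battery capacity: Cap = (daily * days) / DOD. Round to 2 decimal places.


Total energy needed = daily * days = 30.0 * 2 = 60.0 kWh
Account for depth of discharge:
  Cap = total_energy / DOD = 60.0 / 0.81
  Cap = 74.07 kWh

74.07


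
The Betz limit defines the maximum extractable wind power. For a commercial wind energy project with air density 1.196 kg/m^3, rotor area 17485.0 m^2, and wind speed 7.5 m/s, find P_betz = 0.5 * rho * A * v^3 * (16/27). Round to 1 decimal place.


The Betz coefficient Cp_max = 16/27 = 0.5926
v^3 = 7.5^3 = 421.875
P_betz = 0.5 * rho * A * v^3 * Cp_max
P_betz = 0.5 * 1.196 * 17485.0 * 421.875 * 0.5926
P_betz = 2614007.5 W

2614007.5


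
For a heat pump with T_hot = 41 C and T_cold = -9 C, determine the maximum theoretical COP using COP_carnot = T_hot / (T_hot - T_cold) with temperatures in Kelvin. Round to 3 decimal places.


Convert to Kelvin:
  T_hot = 41 + 273.15 = 314.15 K
  T_cold = -9 + 273.15 = 264.15 K
Apply Carnot COP formula:
  COP = T_hot_K / (T_hot_K - T_cold_K) = 314.15 / 50.0
  COP = 6.283

6.283


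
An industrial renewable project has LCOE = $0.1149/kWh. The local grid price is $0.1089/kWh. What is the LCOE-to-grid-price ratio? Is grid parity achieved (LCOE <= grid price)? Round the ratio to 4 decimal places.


Compare LCOE to grid price:
  LCOE = $0.1149/kWh, Grid price = $0.1089/kWh
  Ratio = LCOE / grid_price = 0.1149 / 0.1089 = 1.0551
  Grid parity achieved (ratio <= 1)? no

1.0551


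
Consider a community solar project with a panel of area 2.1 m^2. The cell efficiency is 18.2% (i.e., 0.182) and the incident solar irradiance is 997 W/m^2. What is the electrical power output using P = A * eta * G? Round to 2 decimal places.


Use the solar power formula P = A * eta * G.
Given: A = 2.1 m^2, eta = 0.182, G = 997 W/m^2
P = 2.1 * 0.182 * 997
P = 381.05 W

381.05


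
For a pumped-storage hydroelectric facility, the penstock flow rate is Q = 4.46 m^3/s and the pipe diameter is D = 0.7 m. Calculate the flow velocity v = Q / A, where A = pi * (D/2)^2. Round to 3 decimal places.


Compute pipe cross-sectional area:
  A = pi * (D/2)^2 = pi * (0.7/2)^2 = 0.3848 m^2
Calculate velocity:
  v = Q / A = 4.46 / 0.3848
  v = 11.589 m/s

11.589


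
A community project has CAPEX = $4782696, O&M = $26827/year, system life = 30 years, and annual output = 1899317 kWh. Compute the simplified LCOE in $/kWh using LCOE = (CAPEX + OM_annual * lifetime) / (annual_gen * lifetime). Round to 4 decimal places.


Total cost = CAPEX + OM * lifetime = 4782696 + 26827 * 30 = 4782696 + 804810 = 5587506
Total generation = annual * lifetime = 1899317 * 30 = 56979510 kWh
LCOE = 5587506 / 56979510
LCOE = 0.0981 $/kWh

0.0981


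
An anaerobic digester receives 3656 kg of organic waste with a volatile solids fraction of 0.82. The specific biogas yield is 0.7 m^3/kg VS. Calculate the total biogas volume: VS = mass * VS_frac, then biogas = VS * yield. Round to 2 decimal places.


Compute volatile solids:
  VS = mass * VS_fraction = 3656 * 0.82 = 2997.92 kg
Calculate biogas volume:
  Biogas = VS * specific_yield = 2997.92 * 0.7
  Biogas = 2098.54 m^3

2098.54


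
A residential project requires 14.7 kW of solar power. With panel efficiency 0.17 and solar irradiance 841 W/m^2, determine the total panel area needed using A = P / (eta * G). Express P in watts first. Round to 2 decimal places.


Convert target power to watts: P = 14.7 * 1000 = 14700.0 W
Compute denominator: eta * G = 0.17 * 841 = 142.97
Required area A = P / (eta * G) = 14700.0 / 142.97
A = 102.82 m^2

102.82


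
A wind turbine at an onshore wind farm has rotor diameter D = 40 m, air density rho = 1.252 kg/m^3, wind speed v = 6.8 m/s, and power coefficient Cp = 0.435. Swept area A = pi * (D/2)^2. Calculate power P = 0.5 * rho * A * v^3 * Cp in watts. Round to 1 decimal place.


Step 1 -- Compute swept area:
  A = pi * (D/2)^2 = pi * (40/2)^2 = 1256.64 m^2
Step 2 -- Apply wind power equation:
  P = 0.5 * rho * A * v^3 * Cp
  v^3 = 6.8^3 = 314.432
  P = 0.5 * 1.252 * 1256.64 * 314.432 * 0.435
  P = 107597.0 W

107597.0


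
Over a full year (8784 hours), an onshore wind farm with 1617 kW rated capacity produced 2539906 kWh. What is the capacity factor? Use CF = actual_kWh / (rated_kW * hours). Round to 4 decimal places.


Capacity factor = actual output / maximum possible output
Maximum possible = rated * hours = 1617 * 8784 = 14203728 kWh
CF = 2539906 / 14203728
CF = 0.1788

0.1788


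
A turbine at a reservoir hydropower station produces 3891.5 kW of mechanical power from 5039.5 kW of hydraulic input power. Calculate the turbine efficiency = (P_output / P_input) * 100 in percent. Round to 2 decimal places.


Turbine efficiency = (output power / input power) * 100
eta = (3891.5 / 5039.5) * 100
eta = 77.22%

77.22


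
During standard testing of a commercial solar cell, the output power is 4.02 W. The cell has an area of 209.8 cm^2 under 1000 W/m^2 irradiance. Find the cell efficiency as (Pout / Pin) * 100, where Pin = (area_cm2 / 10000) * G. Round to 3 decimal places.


First compute the input power:
  Pin = area_cm2 / 10000 * G = 209.8 / 10000 * 1000 = 20.98 W
Then compute efficiency:
  Efficiency = (Pout / Pin) * 100 = (4.02 / 20.98) * 100
  Efficiency = 19.161%

19.161


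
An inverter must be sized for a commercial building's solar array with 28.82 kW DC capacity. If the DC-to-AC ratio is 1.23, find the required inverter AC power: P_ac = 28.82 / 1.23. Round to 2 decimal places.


The inverter AC capacity is determined by the DC/AC ratio.
Given: P_dc = 28.82 kW, DC/AC ratio = 1.23
P_ac = P_dc / ratio = 28.82 / 1.23
P_ac = 23.43 kW

23.43


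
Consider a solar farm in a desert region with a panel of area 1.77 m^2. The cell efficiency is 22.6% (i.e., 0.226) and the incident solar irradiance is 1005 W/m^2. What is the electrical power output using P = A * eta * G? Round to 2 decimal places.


Use the solar power formula P = A * eta * G.
Given: A = 1.77 m^2, eta = 0.226, G = 1005 W/m^2
P = 1.77 * 0.226 * 1005
P = 402.02 W

402.02


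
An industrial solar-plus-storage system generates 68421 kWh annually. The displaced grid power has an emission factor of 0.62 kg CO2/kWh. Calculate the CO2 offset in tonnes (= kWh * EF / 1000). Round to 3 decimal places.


CO2 offset in kg = generation * emission_factor
CO2 offset = 68421 * 0.62 = 42421.02 kg
Convert to tonnes:
  CO2 offset = 42421.02 / 1000 = 42.421 tonnes

42.421


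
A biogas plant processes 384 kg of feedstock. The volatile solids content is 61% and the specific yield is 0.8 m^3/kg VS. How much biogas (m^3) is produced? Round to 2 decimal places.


Compute volatile solids:
  VS = mass * VS_fraction = 384 * 0.61 = 234.24 kg
Calculate biogas volume:
  Biogas = VS * specific_yield = 234.24 * 0.8
  Biogas = 187.39 m^3

187.39


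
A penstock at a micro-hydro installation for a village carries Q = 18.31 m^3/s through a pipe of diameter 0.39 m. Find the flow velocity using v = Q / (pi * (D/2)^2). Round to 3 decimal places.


Compute pipe cross-sectional area:
  A = pi * (D/2)^2 = pi * (0.39/2)^2 = 0.1195 m^2
Calculate velocity:
  v = Q / A = 18.31 / 0.1195
  v = 153.274 m/s

153.274


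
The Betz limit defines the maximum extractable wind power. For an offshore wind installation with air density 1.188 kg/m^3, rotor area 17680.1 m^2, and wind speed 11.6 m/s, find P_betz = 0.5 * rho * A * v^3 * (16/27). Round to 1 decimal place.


The Betz coefficient Cp_max = 16/27 = 0.5926
v^3 = 11.6^3 = 1560.896
P_betz = 0.5 * rho * A * v^3 * Cp_max
P_betz = 0.5 * 1.188 * 17680.1 * 1560.896 * 0.5926
P_betz = 9714072.7 W

9714072.7


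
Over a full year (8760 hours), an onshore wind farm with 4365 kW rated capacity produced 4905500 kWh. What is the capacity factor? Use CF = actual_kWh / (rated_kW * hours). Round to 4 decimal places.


Capacity factor = actual output / maximum possible output
Maximum possible = rated * hours = 4365 * 8760 = 38237400 kWh
CF = 4905500 / 38237400
CF = 0.1283

0.1283


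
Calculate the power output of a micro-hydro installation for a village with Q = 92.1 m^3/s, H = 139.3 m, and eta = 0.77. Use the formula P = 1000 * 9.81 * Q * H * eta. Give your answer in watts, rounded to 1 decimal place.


Apply the hydropower formula P = rho * g * Q * H * eta
rho * g = 1000 * 9.81 = 9810.0
P = 9810.0 * 92.1 * 139.3 * 0.77
P = 96910420.8 W

96910420.8


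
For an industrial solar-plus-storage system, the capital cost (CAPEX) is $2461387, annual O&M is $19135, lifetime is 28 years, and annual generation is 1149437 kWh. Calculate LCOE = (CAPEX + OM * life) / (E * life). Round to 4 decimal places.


Total cost = CAPEX + OM * lifetime = 2461387 + 19135 * 28 = 2461387 + 535780 = 2997167
Total generation = annual * lifetime = 1149437 * 28 = 32184236 kWh
LCOE = 2997167 / 32184236
LCOE = 0.0931 $/kWh

0.0931


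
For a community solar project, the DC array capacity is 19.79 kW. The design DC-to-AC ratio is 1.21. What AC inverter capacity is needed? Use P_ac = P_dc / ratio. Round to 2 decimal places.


The inverter AC capacity is determined by the DC/AC ratio.
Given: P_dc = 19.79 kW, DC/AC ratio = 1.21
P_ac = P_dc / ratio = 19.79 / 1.21
P_ac = 16.36 kW

16.36


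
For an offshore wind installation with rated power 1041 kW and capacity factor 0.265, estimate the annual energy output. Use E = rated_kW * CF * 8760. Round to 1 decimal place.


Annual energy = rated_kW * capacity_factor * hours_per_year
Given: P_rated = 1041 kW, CF = 0.265, hours = 8760
E = 1041 * 0.265 * 8760
E = 2416577.4 kWh

2416577.4


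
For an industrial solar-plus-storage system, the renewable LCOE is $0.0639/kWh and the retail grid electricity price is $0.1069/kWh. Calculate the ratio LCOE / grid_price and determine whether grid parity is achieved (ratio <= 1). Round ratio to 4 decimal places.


Compare LCOE to grid price:
  LCOE = $0.0639/kWh, Grid price = $0.1069/kWh
  Ratio = LCOE / grid_price = 0.0639 / 0.1069 = 0.5978
  Grid parity achieved (ratio <= 1)? yes

0.5978


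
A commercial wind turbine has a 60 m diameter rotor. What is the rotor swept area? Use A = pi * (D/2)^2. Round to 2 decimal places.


Compute the rotor radius:
  r = D / 2 = 60 / 2 = 30.0 m
Calculate swept area:
  A = pi * r^2 = pi * 30.0^2
  A = 2827.43 m^2

2827.43


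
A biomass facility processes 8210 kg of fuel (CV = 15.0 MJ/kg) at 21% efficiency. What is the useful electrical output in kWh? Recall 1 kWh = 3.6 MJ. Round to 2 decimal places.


Total energy = mass * CV = 8210 * 15.0 = 123150.0 MJ
Useful energy = total * eta = 123150.0 * 0.21 = 25861.5 MJ
Convert to kWh: 25861.5 / 3.6
Useful energy = 7183.75 kWh

7183.75


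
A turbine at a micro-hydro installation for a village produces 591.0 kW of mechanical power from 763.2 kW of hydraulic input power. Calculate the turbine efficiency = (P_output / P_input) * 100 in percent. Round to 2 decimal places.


Turbine efficiency = (output power / input power) * 100
eta = (591.0 / 763.2) * 100
eta = 77.44%

77.44


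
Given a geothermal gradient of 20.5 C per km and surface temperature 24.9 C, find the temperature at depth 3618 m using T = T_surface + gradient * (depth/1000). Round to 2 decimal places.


Convert depth to km: 3618 / 1000 = 3.618 km
Temperature increase = gradient * depth_km = 20.5 * 3.618 = 74.17 C
Temperature at depth = T_surface + delta_T = 24.9 + 74.17
T = 99.07 C

99.07


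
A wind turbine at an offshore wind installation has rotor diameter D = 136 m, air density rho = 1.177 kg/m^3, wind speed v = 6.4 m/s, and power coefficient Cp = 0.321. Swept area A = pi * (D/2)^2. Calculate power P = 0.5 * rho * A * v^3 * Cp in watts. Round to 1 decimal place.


Step 1 -- Compute swept area:
  A = pi * (D/2)^2 = pi * (136/2)^2 = 14526.72 m^2
Step 2 -- Apply wind power equation:
  P = 0.5 * rho * A * v^3 * Cp
  v^3 = 6.4^3 = 262.144
  P = 0.5 * 1.177 * 14526.72 * 262.144 * 0.321
  P = 719381.3 W

719381.3


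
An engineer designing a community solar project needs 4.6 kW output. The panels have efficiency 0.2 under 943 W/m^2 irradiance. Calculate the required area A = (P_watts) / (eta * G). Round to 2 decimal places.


Convert target power to watts: P = 4.6 * 1000 = 4600.0 W
Compute denominator: eta * G = 0.2 * 943 = 188.6
Required area A = P / (eta * G) = 4600.0 / 188.6
A = 24.39 m^2

24.39


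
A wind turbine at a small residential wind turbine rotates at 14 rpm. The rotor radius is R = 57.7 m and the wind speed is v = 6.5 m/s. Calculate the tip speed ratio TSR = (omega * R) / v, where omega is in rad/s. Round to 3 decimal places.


Convert rotational speed to rad/s:
  omega = 14 * 2 * pi / 60 = 1.4661 rad/s
Compute tip speed:
  v_tip = omega * R = 1.4661 * 57.7 = 84.593 m/s
Tip speed ratio:
  TSR = v_tip / v_wind = 84.593 / 6.5 = 13.014

13.014


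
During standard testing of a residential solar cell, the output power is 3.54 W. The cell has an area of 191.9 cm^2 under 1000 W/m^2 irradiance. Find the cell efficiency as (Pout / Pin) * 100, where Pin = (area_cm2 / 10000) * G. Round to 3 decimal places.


First compute the input power:
  Pin = area_cm2 / 10000 * G = 191.9 / 10000 * 1000 = 19.19 W
Then compute efficiency:
  Efficiency = (Pout / Pin) * 100 = (3.54 / 19.19) * 100
  Efficiency = 18.447%

18.447


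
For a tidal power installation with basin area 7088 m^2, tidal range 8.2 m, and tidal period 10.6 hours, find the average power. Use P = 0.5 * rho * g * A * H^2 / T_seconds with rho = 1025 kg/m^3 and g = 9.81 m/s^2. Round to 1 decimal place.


Convert period to seconds: T = 10.6 * 3600 = 38160.0 s
H^2 = 8.2^2 = 67.24
P = 0.5 * rho * g * A * H^2 / T
P = 0.5 * 1025 * 9.81 * 7088 * 67.24 / 38160.0
P = 62792.2 W

62792.2


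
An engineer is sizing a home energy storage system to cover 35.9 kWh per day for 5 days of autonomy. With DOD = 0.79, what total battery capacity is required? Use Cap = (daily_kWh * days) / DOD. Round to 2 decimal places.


Total energy needed = daily * days = 35.9 * 5 = 179.5 kWh
Account for depth of discharge:
  Cap = total_energy / DOD = 179.5 / 0.79
  Cap = 227.22 kWh

227.22


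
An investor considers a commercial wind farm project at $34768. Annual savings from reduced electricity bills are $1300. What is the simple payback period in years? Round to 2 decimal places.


Simple payback period = initial cost / annual savings
Payback = 34768 / 1300
Payback = 26.74 years

26.74


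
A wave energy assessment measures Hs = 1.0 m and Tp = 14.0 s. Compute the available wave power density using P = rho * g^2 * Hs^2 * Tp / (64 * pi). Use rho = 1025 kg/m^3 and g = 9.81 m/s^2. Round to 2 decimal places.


Apply wave power formula:
  g^2 = 9.81^2 = 96.2361
  Hs^2 = 1.0^2 = 1.0
  Numerator = rho * g^2 * Hs^2 * Tp = 1025 * 96.2361 * 1.0 * 14.0 = 1380988.04
  Denominator = 64 * pi = 201.0619
  P = 1380988.04 / 201.0619 = 6868.47 W/m

6868.47


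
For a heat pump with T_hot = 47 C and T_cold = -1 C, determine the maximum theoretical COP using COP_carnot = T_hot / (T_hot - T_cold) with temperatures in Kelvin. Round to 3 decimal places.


Convert to Kelvin:
  T_hot = 47 + 273.15 = 320.15 K
  T_cold = -1 + 273.15 = 272.15 K
Apply Carnot COP formula:
  COP = T_hot_K / (T_hot_K - T_cold_K) = 320.15 / 48.0
  COP = 6.670

6.670


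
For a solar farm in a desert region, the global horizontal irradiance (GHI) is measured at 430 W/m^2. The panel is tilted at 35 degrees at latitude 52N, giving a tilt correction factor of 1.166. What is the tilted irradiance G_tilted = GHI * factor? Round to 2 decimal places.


Identify the given values:
  GHI = 430 W/m^2, tilt correction factor = 1.166
Apply the formula G_tilted = GHI * factor:
  G_tilted = 430 * 1.166
  G_tilted = 501.38 W/m^2

501.38


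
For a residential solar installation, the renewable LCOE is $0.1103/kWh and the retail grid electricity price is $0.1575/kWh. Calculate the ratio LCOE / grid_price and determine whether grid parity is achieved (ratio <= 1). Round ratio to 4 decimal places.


Compare LCOE to grid price:
  LCOE = $0.1103/kWh, Grid price = $0.1575/kWh
  Ratio = LCOE / grid_price = 0.1103 / 0.1575 = 0.7003
  Grid parity achieved (ratio <= 1)? yes

0.7003


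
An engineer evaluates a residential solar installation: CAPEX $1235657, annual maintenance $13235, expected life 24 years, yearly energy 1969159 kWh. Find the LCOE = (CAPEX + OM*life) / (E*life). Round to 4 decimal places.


Total cost = CAPEX + OM * lifetime = 1235657 + 13235 * 24 = 1235657 + 317640 = 1553297
Total generation = annual * lifetime = 1969159 * 24 = 47259816 kWh
LCOE = 1553297 / 47259816
LCOE = 0.0329 $/kWh

0.0329


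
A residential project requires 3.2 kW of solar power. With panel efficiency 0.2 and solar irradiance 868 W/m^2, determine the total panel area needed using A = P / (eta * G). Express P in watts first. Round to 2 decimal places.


Convert target power to watts: P = 3.2 * 1000 = 3200.0 W
Compute denominator: eta * G = 0.2 * 868 = 173.6
Required area A = P / (eta * G) = 3200.0 / 173.6
A = 18.43 m^2

18.43


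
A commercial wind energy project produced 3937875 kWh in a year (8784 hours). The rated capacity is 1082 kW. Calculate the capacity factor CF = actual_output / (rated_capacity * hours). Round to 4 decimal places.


Capacity factor = actual output / maximum possible output
Maximum possible = rated * hours = 1082 * 8784 = 9504288 kWh
CF = 3937875 / 9504288
CF = 0.4143

0.4143


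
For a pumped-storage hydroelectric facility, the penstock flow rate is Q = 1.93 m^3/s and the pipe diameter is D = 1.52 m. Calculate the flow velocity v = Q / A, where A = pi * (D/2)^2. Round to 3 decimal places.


Compute pipe cross-sectional area:
  A = pi * (D/2)^2 = pi * (1.52/2)^2 = 1.8146 m^2
Calculate velocity:
  v = Q / A = 1.93 / 1.8146
  v = 1.064 m/s

1.064


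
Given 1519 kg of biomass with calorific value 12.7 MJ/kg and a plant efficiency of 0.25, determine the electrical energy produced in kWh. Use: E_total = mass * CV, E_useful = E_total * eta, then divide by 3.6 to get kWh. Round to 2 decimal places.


Total energy = mass * CV = 1519 * 12.7 = 19291.3 MJ
Useful energy = total * eta = 19291.3 * 0.25 = 4822.83 MJ
Convert to kWh: 4822.83 / 3.6
Useful energy = 1339.67 kWh

1339.67


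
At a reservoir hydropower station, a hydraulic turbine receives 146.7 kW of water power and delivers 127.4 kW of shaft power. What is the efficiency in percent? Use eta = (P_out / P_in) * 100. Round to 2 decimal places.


Turbine efficiency = (output power / input power) * 100
eta = (127.4 / 146.7) * 100
eta = 86.84%

86.84


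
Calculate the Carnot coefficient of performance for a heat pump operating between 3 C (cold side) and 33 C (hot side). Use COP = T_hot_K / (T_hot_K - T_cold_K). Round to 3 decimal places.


Convert to Kelvin:
  T_hot = 33 + 273.15 = 306.15 K
  T_cold = 3 + 273.15 = 276.15 K
Apply Carnot COP formula:
  COP = T_hot_K / (T_hot_K - T_cold_K) = 306.15 / 30.0
  COP = 10.205

10.205


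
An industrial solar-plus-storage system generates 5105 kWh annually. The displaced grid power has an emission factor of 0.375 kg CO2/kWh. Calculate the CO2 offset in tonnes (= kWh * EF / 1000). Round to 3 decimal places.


CO2 offset in kg = generation * emission_factor
CO2 offset = 5105 * 0.375 = 1914.38 kg
Convert to tonnes:
  CO2 offset = 1914.38 / 1000 = 1.914 tonnes

1.914


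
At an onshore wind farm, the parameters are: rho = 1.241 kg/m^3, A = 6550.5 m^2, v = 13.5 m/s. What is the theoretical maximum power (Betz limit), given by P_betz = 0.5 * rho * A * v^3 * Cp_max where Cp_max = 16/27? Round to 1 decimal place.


The Betz coefficient Cp_max = 16/27 = 0.5926
v^3 = 13.5^3 = 2460.375
P_betz = 0.5 * rho * A * v^3 * Cp_max
P_betz = 0.5 * 1.241 * 6550.5 * 2460.375 * 0.5926
P_betz = 5926165.3 W

5926165.3


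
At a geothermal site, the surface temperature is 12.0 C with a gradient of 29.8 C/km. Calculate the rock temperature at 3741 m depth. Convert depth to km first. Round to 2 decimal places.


Convert depth to km: 3741 / 1000 = 3.741 km
Temperature increase = gradient * depth_km = 29.8 * 3.741 = 111.48 C
Temperature at depth = T_surface + delta_T = 12.0 + 111.48
T = 123.48 C

123.48


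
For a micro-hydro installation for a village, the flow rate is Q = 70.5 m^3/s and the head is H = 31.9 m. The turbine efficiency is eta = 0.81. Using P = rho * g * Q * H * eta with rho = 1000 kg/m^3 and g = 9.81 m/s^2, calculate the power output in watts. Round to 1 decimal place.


Apply the hydropower formula P = rho * g * Q * H * eta
rho * g = 1000 * 9.81 = 9810.0
P = 9810.0 * 70.5 * 31.9 * 0.81
P = 17870381.6 W

17870381.6


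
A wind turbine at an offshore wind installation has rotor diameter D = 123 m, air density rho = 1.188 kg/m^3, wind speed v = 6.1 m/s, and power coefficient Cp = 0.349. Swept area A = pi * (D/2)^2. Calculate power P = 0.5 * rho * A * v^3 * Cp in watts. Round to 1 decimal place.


Step 1 -- Compute swept area:
  A = pi * (D/2)^2 = pi * (123/2)^2 = 11882.29 m^2
Step 2 -- Apply wind power equation:
  P = 0.5 * rho * A * v^3 * Cp
  v^3 = 6.1^3 = 226.981
  P = 0.5 * 1.188 * 11882.29 * 226.981 * 0.349
  P = 559115.4 W

559115.4


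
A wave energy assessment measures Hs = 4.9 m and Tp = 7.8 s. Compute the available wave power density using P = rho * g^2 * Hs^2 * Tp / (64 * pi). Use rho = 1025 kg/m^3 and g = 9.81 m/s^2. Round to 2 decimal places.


Apply wave power formula:
  g^2 = 9.81^2 = 96.2361
  Hs^2 = 4.9^2 = 24.01
  Numerator = rho * g^2 * Hs^2 * Tp = 1025 * 96.2361 * 24.01 * 7.8 = 18473476.94
  Denominator = 64 * pi = 201.0619
  P = 18473476.94 / 201.0619 = 91879.54 W/m

91879.54


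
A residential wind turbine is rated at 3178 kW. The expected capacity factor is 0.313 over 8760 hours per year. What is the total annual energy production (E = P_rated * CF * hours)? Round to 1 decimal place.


Annual energy = rated_kW * capacity_factor * hours_per_year
Given: P_rated = 3178 kW, CF = 0.313, hours = 8760
E = 3178 * 0.313 * 8760
E = 8713694.6 kWh

8713694.6


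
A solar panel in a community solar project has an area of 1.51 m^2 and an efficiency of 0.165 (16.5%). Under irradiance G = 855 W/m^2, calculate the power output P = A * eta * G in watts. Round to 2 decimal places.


Use the solar power formula P = A * eta * G.
Given: A = 1.51 m^2, eta = 0.165, G = 855 W/m^2
P = 1.51 * 0.165 * 855
P = 213.02 W

213.02


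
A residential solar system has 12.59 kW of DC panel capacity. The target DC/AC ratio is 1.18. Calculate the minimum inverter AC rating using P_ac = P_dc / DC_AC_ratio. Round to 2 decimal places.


The inverter AC capacity is determined by the DC/AC ratio.
Given: P_dc = 12.59 kW, DC/AC ratio = 1.18
P_ac = P_dc / ratio = 12.59 / 1.18
P_ac = 10.67 kW

10.67
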